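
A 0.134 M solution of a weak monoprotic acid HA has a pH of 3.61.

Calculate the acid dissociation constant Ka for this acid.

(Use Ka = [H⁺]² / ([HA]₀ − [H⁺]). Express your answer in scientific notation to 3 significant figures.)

[H⁺] = 10^(−pH) = 10^(−3.61) = 2.455e-04 M. For HA ⇌ H⁺ + A⁻, Ka = [H⁺][A⁻]/[HA] = [H⁺]² / ([HA]₀ − [H⁺]) = (2.455e-04)² / (0.134 − 2.455e-04) = 4.50e-07.

K_a = 4.50e-07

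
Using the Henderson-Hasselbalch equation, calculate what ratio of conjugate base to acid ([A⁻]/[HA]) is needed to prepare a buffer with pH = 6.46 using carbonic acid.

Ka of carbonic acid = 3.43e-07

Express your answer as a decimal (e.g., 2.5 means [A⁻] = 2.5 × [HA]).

pKa = -log(3.43e-07) = 6.4647. pH = pKa + log([A⁻]/[HA]), so log([A⁻]/[HA]) = pH − pKa = 6.46 − 6.4647 = -0.0047. [A⁻]/[HA] = 10^(-0.0047) = 0.989

[A⁻]/[HA] = 0.989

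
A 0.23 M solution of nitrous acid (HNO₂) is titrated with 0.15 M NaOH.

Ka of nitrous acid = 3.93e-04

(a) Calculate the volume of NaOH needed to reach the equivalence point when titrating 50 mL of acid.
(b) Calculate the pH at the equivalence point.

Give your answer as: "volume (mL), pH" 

moles acid = 0.23 × 50/1000 = 0.0115 mol; V_base = moles/0.15 × 1000 = 76.7 mL. At equivalence only the conjugate base is present: [A⁻] = 0.0115/0.127 = 9.0789e-02 M. Kb = Kw/Ka = 2.54e-11; [OH⁻] = √(Kb × [A⁻]) = 1.5199e-06; pOH = 5.82; pH = 14 - pOH = 8.18.

V = 76.7 mL, pH = 8.18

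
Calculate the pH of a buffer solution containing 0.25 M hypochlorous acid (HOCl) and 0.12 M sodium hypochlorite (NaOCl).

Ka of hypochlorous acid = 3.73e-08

pKa = -log(3.73e-08) = 7.43. pH = pKa + log([A⁻]/[HA]) = 7.43 + log(0.12/0.25)

pH = 7.11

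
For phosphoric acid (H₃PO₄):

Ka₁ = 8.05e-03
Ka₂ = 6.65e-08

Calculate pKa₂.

pKa₂ = -log(Ka₂) = -log(6.65e-08) = 7.18.

pK_{a2} = 7.18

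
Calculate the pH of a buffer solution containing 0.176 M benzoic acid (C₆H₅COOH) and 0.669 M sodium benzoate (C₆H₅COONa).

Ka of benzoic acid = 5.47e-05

pKa = -log(5.47e-05) = 4.26. pH = pKa + log([A⁻]/[HA]) = 4.26 + log(0.669/0.176)

pH = 4.84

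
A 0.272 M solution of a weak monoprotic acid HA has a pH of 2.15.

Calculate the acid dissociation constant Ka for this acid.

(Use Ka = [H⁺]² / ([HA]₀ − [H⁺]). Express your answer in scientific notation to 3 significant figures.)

[H⁺] = 10^(−pH) = 10^(−2.15) = 7.079e-03 M. For HA ⇌ H⁺ + A⁻, Ka = [H⁺][A⁻]/[HA] = [H⁺]² / ([HA]₀ − [H⁺]) = (7.079e-03)² / (0.272 − 7.079e-03) = 1.89e-04.

K_a = 1.89e-04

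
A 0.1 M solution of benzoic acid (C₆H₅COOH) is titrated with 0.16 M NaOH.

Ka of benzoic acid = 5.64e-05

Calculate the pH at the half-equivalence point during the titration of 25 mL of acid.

At half-equivalence [HA] = [A⁻], so Henderson-Hasselbalch gives pH = pKa = -log(5.64e-05) = 4.25.

pH = pKa = 4.25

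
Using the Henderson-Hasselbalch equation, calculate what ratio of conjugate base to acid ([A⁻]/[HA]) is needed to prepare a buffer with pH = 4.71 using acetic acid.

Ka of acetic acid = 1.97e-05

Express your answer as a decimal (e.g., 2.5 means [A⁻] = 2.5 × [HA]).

pKa = -log(1.97e-05) = 4.7055. pH = pKa + log([A⁻]/[HA]), so log([A⁻]/[HA]) = pH − pKa = 4.71 − 4.7055 = 0.0045. [A⁻]/[HA] = 10^(0.0045) = 1.01

[A⁻]/[HA] = 1.01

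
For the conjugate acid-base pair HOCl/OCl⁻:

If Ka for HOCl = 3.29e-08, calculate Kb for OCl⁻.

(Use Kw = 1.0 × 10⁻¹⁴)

For a conjugate pair Ka × Kb = Kw, so Kb = Kw/Ka = 1.0 × 10⁻¹⁴ / 3.29e-08 = 3.04e-07.

K_b = 3.04e-07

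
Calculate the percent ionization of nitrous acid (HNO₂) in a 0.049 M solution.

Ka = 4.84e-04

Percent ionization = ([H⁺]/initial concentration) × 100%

Using Ka equilibrium: x² + Ka×x - Ka×C = 0. Solving: [H⁺] = 4.6339e-03. Percent = (4.6339e-03/0.049) × 100

Percent ionization = 9.46%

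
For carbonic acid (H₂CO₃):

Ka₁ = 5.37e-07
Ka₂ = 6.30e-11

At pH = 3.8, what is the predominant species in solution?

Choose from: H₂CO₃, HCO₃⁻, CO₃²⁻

pKa₁ = 6.27, pKa₂ = 10.20. For a polyprotic acid the predominant species crosses at each pKa: below pKa_n the protonated form dominates, above it the deprotonated form does. At pH = 3.8, the predominant species is H₂CO₃.

H₂CO₃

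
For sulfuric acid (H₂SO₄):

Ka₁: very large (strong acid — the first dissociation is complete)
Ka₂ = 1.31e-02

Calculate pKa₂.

pKa₂ = -log(Ka₂) = -log(1.31e-02) = 1.88.

pK_{a2} = 1.88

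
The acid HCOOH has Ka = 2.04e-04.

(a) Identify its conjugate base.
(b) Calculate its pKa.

(a) The conjugate base is formed by removing one H⁺ from HCOOH, giving HCOO⁻. (b) pKa = -log(Ka) = -log(2.04e-04) = 3.69.

Conjugate base: HCOO⁻; pK_a = 3.69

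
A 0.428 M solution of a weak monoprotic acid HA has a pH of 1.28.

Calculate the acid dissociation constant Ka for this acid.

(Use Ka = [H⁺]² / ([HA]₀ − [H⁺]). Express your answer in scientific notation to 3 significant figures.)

[H⁺] = 10^(−pH) = 10^(−1.28) = 5.248e-02 M. For HA ⇌ H⁺ + A⁻, Ka = [H⁺][A⁻]/[HA] = [H⁺]² / ([HA]₀ − [H⁺]) = (5.248e-02)² / (0.428 − 5.248e-02) = 7.33e-03.

K_a = 7.33e-03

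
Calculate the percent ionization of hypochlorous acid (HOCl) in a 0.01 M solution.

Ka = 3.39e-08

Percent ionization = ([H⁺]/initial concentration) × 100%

Using Ka equilibrium: x² + Ka×x - Ka×C = 0. Solving: [H⁺] = 1.8395e-05. Percent = (1.8395e-05/0.01) × 100

Percent ionization = 0.184%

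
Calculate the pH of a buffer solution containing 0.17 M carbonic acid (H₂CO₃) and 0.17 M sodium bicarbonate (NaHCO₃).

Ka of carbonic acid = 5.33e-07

pKa = -log(5.33e-07) = 6.27. pH = pKa + log([A⁻]/[HA]) = 6.27 + log(0.17/0.17)

pH = 6.27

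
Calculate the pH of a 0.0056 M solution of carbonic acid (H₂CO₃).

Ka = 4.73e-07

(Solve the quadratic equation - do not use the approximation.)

x² + Ka×x - Ka×C = 0. Using quadratic formula: [H⁺] = 5.1231e-05

pH = 4.29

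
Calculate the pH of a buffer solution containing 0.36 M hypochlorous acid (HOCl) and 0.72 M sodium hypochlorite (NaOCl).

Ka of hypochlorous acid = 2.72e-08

pKa = -log(2.72e-08) = 7.57. pH = pKa + log([A⁻]/[HA]) = 7.57 + log(0.72/0.36)

pH = 7.87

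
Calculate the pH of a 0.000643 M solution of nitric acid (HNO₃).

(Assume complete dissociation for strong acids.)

[H⁺] = 0.000643 M for strong acid. pH = -log[H⁺] = -log(0.000643)

pH = 3.19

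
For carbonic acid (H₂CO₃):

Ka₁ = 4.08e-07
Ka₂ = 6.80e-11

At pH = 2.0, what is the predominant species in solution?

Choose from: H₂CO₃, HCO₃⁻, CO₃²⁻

pKa₁ = 6.39, pKa₂ = 10.17. For a polyprotic acid the predominant species crosses at each pKa: below pKa_n the protonated form dominates, above it the deprotonated form does. At pH = 2.0, the predominant species is H₂CO₃.

H₂CO₃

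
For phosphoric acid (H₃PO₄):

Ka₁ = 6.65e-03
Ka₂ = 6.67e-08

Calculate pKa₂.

pKa₂ = -log(Ka₂) = -log(6.67e-08) = 7.18.

pK_{a2} = 7.18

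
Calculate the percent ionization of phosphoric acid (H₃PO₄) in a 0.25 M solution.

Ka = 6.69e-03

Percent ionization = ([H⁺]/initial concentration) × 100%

Using Ka equilibrium: x² + Ka×x - Ka×C = 0. Solving: [H⁺] = 3.7688e-02. Percent = (3.7688e-02/0.25) × 100

Percent ionization = 15.1%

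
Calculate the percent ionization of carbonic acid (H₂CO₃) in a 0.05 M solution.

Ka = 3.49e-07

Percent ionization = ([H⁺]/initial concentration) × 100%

Using Ka equilibrium: x² + Ka×x - Ka×C = 0. Solving: [H⁺] = 1.3192e-04. Percent = (1.3192e-04/0.05) × 100

Percent ionization = 0.264%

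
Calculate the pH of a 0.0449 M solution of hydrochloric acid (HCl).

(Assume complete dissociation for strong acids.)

[H⁺] = 0.0449 M for strong acid. pH = -log[H⁺] = -log(0.0449)

pH = 1.35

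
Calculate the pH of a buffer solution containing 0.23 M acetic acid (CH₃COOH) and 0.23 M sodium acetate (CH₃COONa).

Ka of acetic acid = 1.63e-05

pKa = -log(1.63e-05) = 4.79. pH = pKa + log([A⁻]/[HA]) = 4.79 + log(0.23/0.23)

pH = 4.79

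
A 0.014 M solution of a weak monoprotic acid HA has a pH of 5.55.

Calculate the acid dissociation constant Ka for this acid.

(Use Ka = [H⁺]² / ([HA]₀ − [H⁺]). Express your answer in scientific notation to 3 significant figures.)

[H⁺] = 10^(−pH) = 10^(−5.55) = 2.818e-06 M. For HA ⇌ H⁺ + A⁻, Ka = [H⁺][A⁻]/[HA] = [H⁺]² / ([HA]₀ − [H⁺]) = (2.818e-06)² / (0.014 − 2.818e-06) = 5.67e-10.

K_a = 5.67e-10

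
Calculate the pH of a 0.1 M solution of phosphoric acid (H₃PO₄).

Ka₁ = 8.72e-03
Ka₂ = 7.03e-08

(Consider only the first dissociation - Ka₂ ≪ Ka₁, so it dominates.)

First dissociation dominates. From Ka₁ = [H⁺][HA⁻]/[H₂A], x² + Ka₁·x − Ka₁·C = 0 with C = 0.1 M and Ka₁ = 8.72e-03. Solving: [H⁺] = (−Ka₁ + √(Ka₁² + 4·Ka₁·C)) / 2 = 2.5490e-02 M. pH = -log(2.5490e-02) = 1.59.

pH = 1.59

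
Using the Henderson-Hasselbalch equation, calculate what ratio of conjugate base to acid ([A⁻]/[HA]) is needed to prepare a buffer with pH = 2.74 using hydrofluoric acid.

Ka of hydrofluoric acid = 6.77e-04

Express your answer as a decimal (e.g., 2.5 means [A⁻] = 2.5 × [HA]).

pKa = -log(6.77e-04) = 3.1694. pH = pKa + log([A⁻]/[HA]), so log([A⁻]/[HA]) = pH − pKa = 2.74 − 3.1694 = -0.4294. [A⁻]/[HA] = 10^(-0.4294) = 0.372

[A⁻]/[HA] = 0.372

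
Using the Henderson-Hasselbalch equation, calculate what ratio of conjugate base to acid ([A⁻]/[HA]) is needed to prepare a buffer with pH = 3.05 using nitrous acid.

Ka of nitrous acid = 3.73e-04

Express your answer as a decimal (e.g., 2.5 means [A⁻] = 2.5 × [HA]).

pKa = -log(3.73e-04) = 3.4283. pH = pKa + log([A⁻]/[HA]), so log([A⁻]/[HA]) = pH − pKa = 3.05 − 3.4283 = -0.3783. [A⁻]/[HA] = 10^(-0.3783) = 0.419

[A⁻]/[HA] = 0.419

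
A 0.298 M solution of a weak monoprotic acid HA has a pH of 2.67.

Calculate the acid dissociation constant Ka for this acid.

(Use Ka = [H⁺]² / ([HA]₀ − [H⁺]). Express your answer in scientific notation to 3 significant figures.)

[H⁺] = 10^(−pH) = 10^(−2.67) = 2.138e-03 M. For HA ⇌ H⁺ + A⁻, Ka = [H⁺][A⁻]/[HA] = [H⁺]² / ([HA]₀ − [H⁺]) = (2.138e-03)² / (0.298 − 2.138e-03) = 1.54e-05.

K_a = 1.54e-05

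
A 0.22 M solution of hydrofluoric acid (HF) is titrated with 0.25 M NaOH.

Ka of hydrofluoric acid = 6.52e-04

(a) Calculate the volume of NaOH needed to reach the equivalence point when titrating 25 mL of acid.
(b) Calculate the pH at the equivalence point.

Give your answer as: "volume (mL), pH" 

moles acid = 0.22 × 25/1000 = 0.0055 mol; V_base = moles/0.25 × 1000 = 22.0 mL. At equivalence only the conjugate base is present: [A⁻] = 0.0055/0.047 = 1.1702e-01 M. Kb = Kw/Ka = 1.53e-11; [OH⁻] = √(Kb × [A⁻]) = 1.3397e-06; pOH = 5.87; pH = 14 - pOH = 8.13.

V = 22.0 mL, pH = 8.13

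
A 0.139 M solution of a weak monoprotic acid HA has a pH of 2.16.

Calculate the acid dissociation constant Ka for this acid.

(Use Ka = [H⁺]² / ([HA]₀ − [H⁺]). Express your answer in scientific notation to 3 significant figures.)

[H⁺] = 10^(−pH) = 10^(−2.16) = 6.918e-03 M. For HA ⇌ H⁺ + A⁻, Ka = [H⁺][A⁻]/[HA] = [H⁺]² / ([HA]₀ − [H⁺]) = (6.918e-03)² / (0.139 − 6.918e-03) = 3.62e-04.

K_a = 3.62e-04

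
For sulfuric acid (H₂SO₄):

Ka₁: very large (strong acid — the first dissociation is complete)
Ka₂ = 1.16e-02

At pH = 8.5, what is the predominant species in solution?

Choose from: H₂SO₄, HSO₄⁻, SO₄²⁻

The first dissociation is complete, so H₂SO₄ itself is never the predominant species in water; pKa₂ = -log(1.16e-02) = 1.94. For a polyprotic acid the predominant species crosses at each pKa: below pKa_n the protonated form dominates, above it the deprotonated form does. At pH = 8.5, the predominant species is SO₄²⁻.

SO₄²⁻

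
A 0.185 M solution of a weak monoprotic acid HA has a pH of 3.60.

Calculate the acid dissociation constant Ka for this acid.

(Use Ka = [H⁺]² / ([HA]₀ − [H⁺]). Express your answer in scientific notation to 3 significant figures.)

[H⁺] = 10^(−pH) = 10^(−3.60) = 2.512e-04 M. For HA ⇌ H⁺ + A⁻, Ka = [H⁺][A⁻]/[HA] = [H⁺]² / ([HA]₀ − [H⁺]) = (2.512e-04)² / (0.185 − 2.512e-04) = 3.42e-07.

K_a = 3.42e-07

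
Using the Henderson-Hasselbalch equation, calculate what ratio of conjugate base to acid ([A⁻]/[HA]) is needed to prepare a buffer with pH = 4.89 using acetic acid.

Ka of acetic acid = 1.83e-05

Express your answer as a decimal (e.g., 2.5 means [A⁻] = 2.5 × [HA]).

pKa = -log(1.83e-05) = 4.7375. pH = pKa + log([A⁻]/[HA]), so log([A⁻]/[HA]) = pH − pKa = 4.89 − 4.7375 = 0.1525. [A⁻]/[HA] = 10^(0.1525) = 1.42

[A⁻]/[HA] = 1.42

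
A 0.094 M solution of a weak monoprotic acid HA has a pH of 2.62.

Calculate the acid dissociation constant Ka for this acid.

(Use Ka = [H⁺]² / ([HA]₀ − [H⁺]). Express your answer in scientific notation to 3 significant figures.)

[H⁺] = 10^(−pH) = 10^(−2.62) = 2.399e-03 M. For HA ⇌ H⁺ + A⁻, Ka = [H⁺][A⁻]/[HA] = [H⁺]² / ([HA]₀ − [H⁺]) = (2.399e-03)² / (0.094 − 2.399e-03) = 6.28e-05.

K_a = 6.28e-05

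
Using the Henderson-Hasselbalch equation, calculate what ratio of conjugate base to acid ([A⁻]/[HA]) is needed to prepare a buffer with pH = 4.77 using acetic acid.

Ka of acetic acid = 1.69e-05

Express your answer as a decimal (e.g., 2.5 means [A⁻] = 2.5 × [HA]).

pKa = -log(1.69e-05) = 4.7721. pH = pKa + log([A⁻]/[HA]), so log([A⁻]/[HA]) = pH − pKa = 4.77 − 4.7721 = -0.0021. [A⁻]/[HA] = 10^(-0.0021) = 0.995

[A⁻]/[HA] = 0.995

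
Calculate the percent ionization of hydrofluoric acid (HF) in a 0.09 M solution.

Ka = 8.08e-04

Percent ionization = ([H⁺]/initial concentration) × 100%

Using Ka equilibrium: x² + Ka×x - Ka×C = 0. Solving: [H⁺] = 8.1332e-03. Percent = (8.1332e-03/0.09) × 100

Percent ionization = 9.04%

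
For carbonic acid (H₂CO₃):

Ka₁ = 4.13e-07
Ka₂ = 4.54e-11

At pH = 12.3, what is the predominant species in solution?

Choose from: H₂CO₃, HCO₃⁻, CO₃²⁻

pKa₁ = 6.38, pKa₂ = 10.34. For a polyprotic acid the predominant species crosses at each pKa: below pKa_n the protonated form dominates, above it the deprotonated form does. At pH = 12.3, the predominant species is CO₃²⁻.

CO₃²⁻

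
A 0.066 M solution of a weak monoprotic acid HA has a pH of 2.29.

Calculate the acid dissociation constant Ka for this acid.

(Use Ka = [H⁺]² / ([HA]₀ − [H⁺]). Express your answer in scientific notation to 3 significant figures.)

[H⁺] = 10^(−pH) = 10^(−2.29) = 5.129e-03 M. For HA ⇌ H⁺ + A⁻, Ka = [H⁺][A⁻]/[HA] = [H⁺]² / ([HA]₀ − [H⁺]) = (5.129e-03)² / (0.066 − 5.129e-03) = 4.32e-04.

K_a = 4.32e-04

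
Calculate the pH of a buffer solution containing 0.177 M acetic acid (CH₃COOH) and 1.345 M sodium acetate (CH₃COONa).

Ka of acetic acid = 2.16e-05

pKa = -log(2.16e-05) = 4.67. pH = pKa + log([A⁻]/[HA]) = 4.67 + log(1.345/0.177)

pH = 5.55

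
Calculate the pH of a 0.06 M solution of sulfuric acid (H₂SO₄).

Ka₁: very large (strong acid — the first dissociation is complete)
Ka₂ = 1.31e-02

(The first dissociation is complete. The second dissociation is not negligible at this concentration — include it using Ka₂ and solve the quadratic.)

First dissociation is complete: [H⁺]₀ = [HSO₄⁻]₀ = C = 0.06 M. Second dissociation HSO₄⁻ ⇌ H⁺ + SO₄²⁻: let x = [SO₄²⁻]. Ka₂ = (C + x)·x / (C − x) = 1.31e-02 → x² + (C + Ka₂)·x − Ka₂·C = 0 → x² + 0.07310·x − 7.860e-04 = 0. x = (−0.07310 + √(0.07310² + 4 × 7.860e-04)) / 2 = 9.5141e-03 M. [H⁺] = C + x = 0.06 + 9.5141e-03 = 6.9514e-02 M. pH = -log(6.9514e-02) = 1.16.

pH = 1.16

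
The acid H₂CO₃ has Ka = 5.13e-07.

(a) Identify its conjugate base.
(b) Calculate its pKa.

(a) The conjugate base is formed by removing one H⁺ from H₂CO₃, giving HCO₃⁻. (b) pKa = -log(Ka) = -log(5.13e-07) = 6.29.

Conjugate base: HCO₃⁻; pK_a = 6.29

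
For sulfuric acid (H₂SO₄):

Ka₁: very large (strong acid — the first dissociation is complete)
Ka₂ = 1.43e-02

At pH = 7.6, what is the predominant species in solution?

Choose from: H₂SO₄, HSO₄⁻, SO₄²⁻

The first dissociation is complete, so H₂SO₄ itself is never the predominant species in water; pKa₂ = -log(1.43e-02) = 1.84. For a polyprotic acid the predominant species crosses at each pKa: below pKa_n the protonated form dominates, above it the deprotonated form does. At pH = 7.6, the predominant species is SO₄²⁻.

SO₄²⁻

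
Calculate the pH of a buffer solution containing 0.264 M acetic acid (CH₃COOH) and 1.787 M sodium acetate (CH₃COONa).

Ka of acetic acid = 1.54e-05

pKa = -log(1.54e-05) = 4.81. pH = pKa + log([A⁻]/[HA]) = 4.81 + log(1.787/0.264)

pH = 5.64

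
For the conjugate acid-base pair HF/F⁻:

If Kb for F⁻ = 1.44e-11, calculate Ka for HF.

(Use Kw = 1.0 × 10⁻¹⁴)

For a conjugate pair Ka × Kb = Kw, so Ka = Kw/Kb = 1.0 × 10⁻¹⁴ / 1.44e-11 = 6.94e-04.

K_a = 6.94e-04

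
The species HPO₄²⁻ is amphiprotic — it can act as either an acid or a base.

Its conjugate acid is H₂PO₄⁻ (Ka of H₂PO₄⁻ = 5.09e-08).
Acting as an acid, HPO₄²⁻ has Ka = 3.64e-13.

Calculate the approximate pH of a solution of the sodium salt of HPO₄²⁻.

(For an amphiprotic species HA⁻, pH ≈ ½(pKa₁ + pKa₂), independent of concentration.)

pKa₁ = -log(5.09e-08) = 7.29; pKa₂ = -log(3.64e-13) = 12.44. For an amphiprotic species, pH ≈ ½(pKa₁ + pKa₂) = ½(7.29 + 12.44) = 9.87.

pH = 9.87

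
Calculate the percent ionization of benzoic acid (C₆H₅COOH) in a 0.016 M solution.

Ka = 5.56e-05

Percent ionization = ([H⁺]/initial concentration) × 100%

Using Ka equilibrium: x² + Ka×x - Ka×C = 0. Solving: [H⁺] = 9.1580e-04. Percent = (9.1580e-04/0.016) × 100

Percent ionization = 5.72%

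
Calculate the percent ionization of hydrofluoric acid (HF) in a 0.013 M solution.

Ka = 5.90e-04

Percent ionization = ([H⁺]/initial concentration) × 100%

Using Ka equilibrium: x² + Ka×x - Ka×C = 0. Solving: [H⁺] = 2.4901e-03. Percent = (2.4901e-03/0.013) × 100

Percent ionization = 19.2%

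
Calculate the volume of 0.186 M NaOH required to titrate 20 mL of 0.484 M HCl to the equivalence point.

At equivalence: moles acid = moles base. moles HCl = 0.484 × 20/1000 = 0.00968 mol. V_base = moles / 0.186 × 1000 = 52.0 mL.

V_{base} = 52.0 mL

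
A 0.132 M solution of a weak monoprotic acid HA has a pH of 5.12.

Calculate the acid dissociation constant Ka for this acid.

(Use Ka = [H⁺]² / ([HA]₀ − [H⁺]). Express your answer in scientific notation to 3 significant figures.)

[H⁺] = 10^(−pH) = 10^(−5.12) = 7.586e-06 M. For HA ⇌ H⁺ + A⁻, Ka = [H⁺][A⁻]/[HA] = [H⁺]² / ([HA]₀ − [H⁺]) = (7.586e-06)² / (0.132 − 7.586e-06) = 4.36e-10.

K_a = 4.36e-10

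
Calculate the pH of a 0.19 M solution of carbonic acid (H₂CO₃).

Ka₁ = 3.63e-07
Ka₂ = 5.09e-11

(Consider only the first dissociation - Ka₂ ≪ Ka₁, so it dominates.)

First dissociation dominates. From Ka₁ = [H⁺][HA⁻]/[H₂A], x² + Ka₁·x − Ka₁·C = 0 with C = 0.19 M and Ka₁ = 3.63e-07. Solving: [H⁺] = (−Ka₁ + √(Ka₁² + 4·Ka₁·C)) / 2 = 2.6244e-04 M. pH = -log(2.6244e-04) = 3.58.

pH = 3.58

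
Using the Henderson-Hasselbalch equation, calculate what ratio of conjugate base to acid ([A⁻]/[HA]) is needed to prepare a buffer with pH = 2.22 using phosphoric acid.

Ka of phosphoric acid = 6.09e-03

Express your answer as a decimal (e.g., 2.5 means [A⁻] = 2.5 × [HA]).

pKa = -log(6.09e-03) = 2.2154. pH = pKa + log([A⁻]/[HA]), so log([A⁻]/[HA]) = pH − pKa = 2.22 − 2.2154 = 0.0046. [A⁻]/[HA] = 10^(0.0046) = 1.01

[A⁻]/[HA] = 1.01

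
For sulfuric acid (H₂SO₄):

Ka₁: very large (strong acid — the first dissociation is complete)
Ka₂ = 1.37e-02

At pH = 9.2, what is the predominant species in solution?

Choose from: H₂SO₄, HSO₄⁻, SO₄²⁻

The first dissociation is complete, so H₂SO₄ itself is never the predominant species in water; pKa₂ = -log(1.37e-02) = 1.86. For a polyprotic acid the predominant species crosses at each pKa: below pKa_n the protonated form dominates, above it the deprotonated form does. At pH = 9.2, the predominant species is SO₄²⁻.

SO₄²⁻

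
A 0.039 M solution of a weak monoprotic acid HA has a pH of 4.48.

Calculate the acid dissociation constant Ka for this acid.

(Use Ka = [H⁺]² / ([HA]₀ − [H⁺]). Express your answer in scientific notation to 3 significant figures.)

[H⁺] = 10^(−pH) = 10^(−4.48) = 3.311e-05 M. For HA ⇌ H⁺ + A⁻, Ka = [H⁺][A⁻]/[HA] = [H⁺]² / ([HA]₀ − [H⁺]) = (3.311e-05)² / (0.039 − 3.311e-05) = 2.81e-08.

K_a = 2.81e-08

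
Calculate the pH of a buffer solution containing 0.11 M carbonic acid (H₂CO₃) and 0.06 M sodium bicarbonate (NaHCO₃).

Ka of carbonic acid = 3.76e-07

pKa = -log(3.76e-07) = 6.42. pH = pKa + log([A⁻]/[HA]) = 6.42 + log(0.06/0.11)

pH = 6.16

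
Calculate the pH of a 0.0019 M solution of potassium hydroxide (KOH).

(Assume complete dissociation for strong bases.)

[OH⁻] = 0.0019 M for strong base. pOH = -log[OH⁻] = 2.72, pH = 14 - pOH

pH = 11.28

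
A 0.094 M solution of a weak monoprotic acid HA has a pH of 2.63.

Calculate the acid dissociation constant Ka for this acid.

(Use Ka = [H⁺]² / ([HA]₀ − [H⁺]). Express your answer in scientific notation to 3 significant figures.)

[H⁺] = 10^(−pH) = 10^(−2.63) = 2.344e-03 M. For HA ⇌ H⁺ + A⁻, Ka = [H⁺][A⁻]/[HA] = [H⁺]² / ([HA]₀ − [H⁺]) = (2.344e-03)² / (0.094 − 2.344e-03) = 6.00e-05.

K_a = 6.00e-05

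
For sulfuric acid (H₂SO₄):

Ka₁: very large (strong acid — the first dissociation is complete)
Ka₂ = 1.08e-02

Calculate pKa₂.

pKa₂ = -log(Ka₂) = -log(1.08e-02) = 1.97.

pK_{a2} = 1.97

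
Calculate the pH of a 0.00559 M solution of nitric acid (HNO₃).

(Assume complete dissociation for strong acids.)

[H⁺] = 0.00559 M for strong acid. pH = -log[H⁺] = -log(0.00559)

pH = 2.25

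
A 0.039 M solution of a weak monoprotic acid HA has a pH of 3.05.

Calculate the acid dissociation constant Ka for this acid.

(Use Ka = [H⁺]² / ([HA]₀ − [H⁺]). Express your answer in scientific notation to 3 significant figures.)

[H⁺] = 10^(−pH) = 10^(−3.05) = 8.913e-04 M. For HA ⇌ H⁺ + A⁻, Ka = [H⁺][A⁻]/[HA] = [H⁺]² / ([HA]₀ − [H⁺]) = (8.913e-04)² / (0.039 − 8.913e-04) = 2.08e-05.

K_a = 2.08e-05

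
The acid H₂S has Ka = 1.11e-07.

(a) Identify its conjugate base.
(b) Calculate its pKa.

(a) The conjugate base is formed by removing one H⁺ from H₂S, giving HS⁻. (b) pKa = -log(Ka) = -log(1.11e-07) = 6.95.

Conjugate base: HS⁻; pK_a = 6.95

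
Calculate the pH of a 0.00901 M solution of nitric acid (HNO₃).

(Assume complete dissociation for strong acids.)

[H⁺] = 0.00901 M for strong acid. pH = -log[H⁺] = -log(0.00901)

pH = 2.05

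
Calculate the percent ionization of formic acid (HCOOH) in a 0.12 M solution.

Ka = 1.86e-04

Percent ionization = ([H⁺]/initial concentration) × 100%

Using Ka equilibrium: x² + Ka×x - Ka×C = 0. Solving: [H⁺] = 4.6323e-03. Percent = (4.6323e-03/0.12) × 100

Percent ionization = 3.86%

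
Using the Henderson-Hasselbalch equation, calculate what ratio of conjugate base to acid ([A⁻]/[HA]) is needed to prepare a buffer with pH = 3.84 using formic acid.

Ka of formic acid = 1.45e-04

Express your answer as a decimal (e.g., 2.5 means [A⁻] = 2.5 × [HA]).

pKa = -log(1.45e-04) = 3.8386. pH = pKa + log([A⁻]/[HA]), so log([A⁻]/[HA]) = pH − pKa = 3.84 − 3.8386 = 0.0014. [A⁻]/[HA] = 10^(0.0014) = 1.00

[A⁻]/[HA] = 1.00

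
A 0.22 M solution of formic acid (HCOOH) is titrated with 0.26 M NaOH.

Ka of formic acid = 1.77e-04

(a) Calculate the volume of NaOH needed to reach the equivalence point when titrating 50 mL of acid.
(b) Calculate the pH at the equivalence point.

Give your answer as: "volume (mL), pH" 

moles acid = 0.22 × 50/1000 = 0.011 mol; V_base = moles/0.26 × 1000 = 42.3 mL. At equivalence only the conjugate base is present: [A⁻] = 0.011/0.092 = 1.1917e-01 M. Kb = Kw/Ka = 5.65e-11; [OH⁻] = √(Kb × [A⁻]) = 2.5947e-06; pOH = 5.59; pH = 14 - pOH = 8.41.

V = 42.3 mL, pH = 8.41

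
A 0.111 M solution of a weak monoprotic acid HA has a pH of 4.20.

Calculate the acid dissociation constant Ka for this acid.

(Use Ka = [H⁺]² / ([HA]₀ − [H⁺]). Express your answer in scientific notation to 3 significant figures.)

[H⁺] = 10^(−pH) = 10^(−4.20) = 6.310e-05 M. For HA ⇌ H⁺ + A⁻, Ka = [H⁺][A⁻]/[HA] = [H⁺]² / ([HA]₀ − [H⁺]) = (6.310e-05)² / (0.111 − 6.310e-05) = 3.59e-08.

K_a = 3.59e-08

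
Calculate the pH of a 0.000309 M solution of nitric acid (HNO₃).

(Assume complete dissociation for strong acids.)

[H⁺] = 0.000309 M for strong acid. pH = -log[H⁺] = -log(0.000309)

pH = 3.51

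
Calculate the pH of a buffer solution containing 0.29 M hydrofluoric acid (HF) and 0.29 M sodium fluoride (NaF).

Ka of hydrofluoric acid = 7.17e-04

pKa = -log(7.17e-04) = 3.14. pH = pKa + log([A⁻]/[HA]) = 3.14 + log(0.29/0.29)

pH = 3.14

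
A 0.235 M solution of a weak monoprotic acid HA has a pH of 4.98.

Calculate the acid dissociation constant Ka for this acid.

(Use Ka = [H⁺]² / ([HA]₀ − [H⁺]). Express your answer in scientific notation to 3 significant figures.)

[H⁺] = 10^(−pH) = 10^(−4.98) = 1.047e-05 M. For HA ⇌ H⁺ + A⁻, Ka = [H⁺][A⁻]/[HA] = [H⁺]² / ([HA]₀ − [H⁺]) = (1.047e-05)² / (0.235 − 1.047e-05) = 4.67e-10.

K_a = 4.67e-10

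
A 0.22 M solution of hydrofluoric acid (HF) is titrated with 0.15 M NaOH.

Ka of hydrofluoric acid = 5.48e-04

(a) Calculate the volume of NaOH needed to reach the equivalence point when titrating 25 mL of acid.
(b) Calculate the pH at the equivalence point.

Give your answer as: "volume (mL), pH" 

moles acid = 0.22 × 25/1000 = 0.0055 mol; V_base = moles/0.15 × 1000 = 36.7 mL. At equivalence only the conjugate base is present: [A⁻] = 0.0055/0.062 = 8.9189e-02 M. Kb = Kw/Ka = 1.82e-11; [OH⁻] = √(Kb × [A⁻]) = 1.2758e-06; pOH = 5.89; pH = 14 - pOH = 8.11.

V = 36.7 mL, pH = 8.11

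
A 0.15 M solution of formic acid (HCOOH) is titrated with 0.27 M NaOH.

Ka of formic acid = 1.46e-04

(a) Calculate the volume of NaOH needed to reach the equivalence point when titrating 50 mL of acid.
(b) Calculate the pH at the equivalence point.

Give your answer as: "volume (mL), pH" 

moles acid = 0.15 × 50/1000 = 0.0075 mol; V_base = moles/0.27 × 1000 = 27.8 mL. At equivalence only the conjugate base is present: [A⁻] = 0.0075/0.078 = 9.6429e-02 M. Kb = Kw/Ka = 6.85e-11; [OH⁻] = √(Kb × [A⁻]) = 2.5700e-06; pOH = 5.59; pH = 14 - pOH = 8.41.

V = 27.8 mL, pH = 8.41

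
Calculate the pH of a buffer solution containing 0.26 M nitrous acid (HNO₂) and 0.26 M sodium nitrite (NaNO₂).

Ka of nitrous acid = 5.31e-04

pKa = -log(5.31e-04) = 3.27. pH = pKa + log([A⁻]/[HA]) = 3.27 + log(0.26/0.26)

pH = 3.27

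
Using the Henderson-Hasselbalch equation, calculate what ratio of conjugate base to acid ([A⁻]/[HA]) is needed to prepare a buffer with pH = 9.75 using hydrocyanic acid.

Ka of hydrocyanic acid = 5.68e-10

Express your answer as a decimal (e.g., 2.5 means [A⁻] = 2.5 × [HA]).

pKa = -log(5.68e-10) = 9.2457. pH = pKa + log([A⁻]/[HA]), so log([A⁻]/[HA]) = pH − pKa = 9.75 − 9.2457 = 0.5043. [A⁻]/[HA] = 10^(0.5043) = 3.19

[A⁻]/[HA] = 3.19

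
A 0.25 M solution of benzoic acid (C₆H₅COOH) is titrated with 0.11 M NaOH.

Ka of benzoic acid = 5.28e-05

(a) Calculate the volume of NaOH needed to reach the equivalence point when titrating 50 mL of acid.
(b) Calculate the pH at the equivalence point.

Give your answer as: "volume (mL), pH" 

moles acid = 0.25 × 50/1000 = 0.0125 mol; V_base = moles/0.11 × 1000 = 113.6 mL. At equivalence only the conjugate base is present: [A⁻] = 0.0125/0.164 = 7.6389e-02 M. Kb = Kw/Ka = 1.89e-10; [OH⁻] = √(Kb × [A⁻]) = 3.8036e-06; pOH = 5.42; pH = 14 - pOH = 8.58.

V = 113.6 mL, pH = 8.58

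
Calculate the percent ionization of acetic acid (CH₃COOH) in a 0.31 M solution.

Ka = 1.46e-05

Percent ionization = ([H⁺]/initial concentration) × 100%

Using Ka equilibrium: x² + Ka×x - Ka×C = 0. Solving: [H⁺] = 2.1202e-03. Percent = (2.1202e-03/0.31) × 100

Percent ionization = 0.684%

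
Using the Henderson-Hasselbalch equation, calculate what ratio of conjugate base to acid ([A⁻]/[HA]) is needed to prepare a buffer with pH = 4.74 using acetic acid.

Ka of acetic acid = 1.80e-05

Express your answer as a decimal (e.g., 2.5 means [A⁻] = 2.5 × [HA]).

pKa = -log(1.80e-05) = 4.7447. pH = pKa + log([A⁻]/[HA]), so log([A⁻]/[HA]) = pH − pKa = 4.74 − 4.7447 = -0.0047. [A⁻]/[HA] = 10^(-0.0047) = 0.989

[A⁻]/[HA] = 0.989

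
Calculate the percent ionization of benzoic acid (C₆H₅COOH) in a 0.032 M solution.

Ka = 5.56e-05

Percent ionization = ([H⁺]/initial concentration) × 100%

Using Ka equilibrium: x² + Ka×x - Ka×C = 0. Solving: [H⁺] = 1.3064e-03. Percent = (1.3064e-03/0.032) × 100

Percent ionization = 4.08%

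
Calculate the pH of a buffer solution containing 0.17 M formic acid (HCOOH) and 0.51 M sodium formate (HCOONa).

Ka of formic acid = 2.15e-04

pKa = -log(2.15e-04) = 3.67. pH = pKa + log([A⁻]/[HA]) = 3.67 + log(0.51/0.17)

pH = 4.14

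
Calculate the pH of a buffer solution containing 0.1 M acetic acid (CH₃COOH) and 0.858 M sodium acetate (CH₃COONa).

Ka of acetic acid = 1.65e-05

pKa = -log(1.65e-05) = 4.78. pH = pKa + log([A⁻]/[HA]) = 4.78 + log(0.858/0.1)

pH = 5.72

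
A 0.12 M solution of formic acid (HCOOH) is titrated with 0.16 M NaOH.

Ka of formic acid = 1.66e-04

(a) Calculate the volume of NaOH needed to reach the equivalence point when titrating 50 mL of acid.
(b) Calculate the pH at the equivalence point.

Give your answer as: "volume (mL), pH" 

moles acid = 0.12 × 50/1000 = 0.006 mol; V_base = moles/0.16 × 1000 = 37.5 mL. At equivalence only the conjugate base is present: [A⁻] = 0.006/0.087 = 6.8571e-02 M. Kb = Kw/Ka = 6.02e-11; [OH⁻] = √(Kb × [A⁻]) = 2.0324e-06; pOH = 5.69; pH = 14 - pOH = 8.31.

V = 37.5 mL, pH = 8.31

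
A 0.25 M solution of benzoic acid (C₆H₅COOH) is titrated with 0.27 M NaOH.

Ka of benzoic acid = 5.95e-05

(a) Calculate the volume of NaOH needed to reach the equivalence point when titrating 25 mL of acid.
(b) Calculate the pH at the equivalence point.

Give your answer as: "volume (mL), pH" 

moles acid = 0.25 × 25/1000 = 0.00625 mol; V_base = moles/0.27 × 1000 = 23.1 mL. At equivalence only the conjugate base is present: [A⁻] = 0.00625/0.048 = 1.2981e-01 M. Kb = Kw/Ka = 1.68e-10; [OH⁻] = √(Kb × [A⁻]) = 4.6708e-06; pOH = 5.33; pH = 14 - pOH = 8.67.

V = 23.1 mL, pH = 8.67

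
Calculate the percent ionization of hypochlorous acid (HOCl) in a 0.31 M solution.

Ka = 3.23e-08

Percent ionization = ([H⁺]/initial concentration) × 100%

Using Ka equilibrium: x² + Ka×x - Ka×C = 0. Solving: [H⁺] = 1.0005e-04. Percent = (1.0005e-04/0.31) × 100

Percent ionization = 0.0323%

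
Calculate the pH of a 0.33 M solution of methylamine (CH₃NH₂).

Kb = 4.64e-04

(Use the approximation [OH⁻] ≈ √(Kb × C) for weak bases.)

[OH⁻] = √(Kb × C) = √(4.64e-04 × 0.33) = 1.2374e-02. pOH = 1.91, pH = 14 - pOH

pH = 12.09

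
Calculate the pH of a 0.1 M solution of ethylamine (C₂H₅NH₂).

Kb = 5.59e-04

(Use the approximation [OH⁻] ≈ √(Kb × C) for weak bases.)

[OH⁻] = √(Kb × C) = √(5.59e-04 × 0.1) = 7.4766e-03. pOH = 2.13, pH = 14 - pOH

pH = 11.87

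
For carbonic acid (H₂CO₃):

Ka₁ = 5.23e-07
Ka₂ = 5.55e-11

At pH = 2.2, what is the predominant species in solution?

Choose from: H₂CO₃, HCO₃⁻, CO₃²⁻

pKa₁ = 6.28, pKa₂ = 10.26. For a polyprotic acid the predominant species crosses at each pKa: below pKa_n the protonated form dominates, above it the deprotonated form does. At pH = 2.2, the predominant species is H₂CO₃.

H₂CO₃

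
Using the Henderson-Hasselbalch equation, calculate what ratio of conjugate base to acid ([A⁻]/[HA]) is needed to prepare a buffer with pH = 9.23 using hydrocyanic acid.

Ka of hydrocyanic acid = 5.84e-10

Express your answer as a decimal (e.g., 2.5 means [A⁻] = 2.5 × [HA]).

pKa = -log(5.84e-10) = 9.2336. pH = pKa + log([A⁻]/[HA]), so log([A⁻]/[HA]) = pH − pKa = 9.23 − 9.2336 = -0.0036. [A⁻]/[HA] = 10^(-0.0036) = 0.992

[A⁻]/[HA] = 0.992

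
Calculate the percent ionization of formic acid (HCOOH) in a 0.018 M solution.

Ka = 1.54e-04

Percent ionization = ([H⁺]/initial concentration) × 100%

Using Ka equilibrium: x² + Ka×x - Ka×C = 0. Solving: [H⁺] = 1.5897e-03. Percent = (1.5897e-03/0.018) × 100

Percent ionization = 8.83%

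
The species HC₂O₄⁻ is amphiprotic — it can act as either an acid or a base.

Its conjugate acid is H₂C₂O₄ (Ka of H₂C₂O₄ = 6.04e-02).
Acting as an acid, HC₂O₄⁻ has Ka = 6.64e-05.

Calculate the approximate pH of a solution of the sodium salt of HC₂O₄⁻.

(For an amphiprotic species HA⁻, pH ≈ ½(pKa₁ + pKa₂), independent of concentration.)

pKa₁ = -log(6.04e-02) = 1.22; pKa₂ = -log(6.64e-05) = 4.18. For an amphiprotic species, pH ≈ ½(pKa₁ + pKa₂) = ½(1.22 + 4.18) = 2.70.

pH = 2.70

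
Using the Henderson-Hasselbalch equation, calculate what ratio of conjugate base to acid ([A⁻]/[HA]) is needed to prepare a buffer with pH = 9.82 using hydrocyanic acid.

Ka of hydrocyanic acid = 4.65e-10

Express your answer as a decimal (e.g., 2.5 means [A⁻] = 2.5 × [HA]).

pKa = -log(4.65e-10) = 9.3325. pH = pKa + log([A⁻]/[HA]), so log([A⁻]/[HA]) = pH − pKa = 9.82 − 9.3325 = 0.4875. [A⁻]/[HA] = 10^(0.4875) = 3.07

[A⁻]/[HA] = 3.07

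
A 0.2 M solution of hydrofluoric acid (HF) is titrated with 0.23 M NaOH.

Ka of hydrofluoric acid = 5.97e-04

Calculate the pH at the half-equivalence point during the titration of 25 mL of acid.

At half-equivalence [HA] = [A⁻], so Henderson-Hasselbalch gives pH = pKa = -log(5.97e-04) = 3.22.

pH = pKa = 3.22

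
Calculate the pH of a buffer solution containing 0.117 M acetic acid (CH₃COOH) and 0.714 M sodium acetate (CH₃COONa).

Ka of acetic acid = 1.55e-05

pKa = -log(1.55e-05) = 4.81. pH = pKa + log([A⁻]/[HA]) = 4.81 + log(0.714/0.117)

pH = 5.60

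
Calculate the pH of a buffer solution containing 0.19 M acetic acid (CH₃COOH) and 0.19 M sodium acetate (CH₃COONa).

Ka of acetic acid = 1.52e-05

pKa = -log(1.52e-05) = 4.82. pH = pKa + log([A⁻]/[HA]) = 4.82 + log(0.19/0.19)

pH = 4.82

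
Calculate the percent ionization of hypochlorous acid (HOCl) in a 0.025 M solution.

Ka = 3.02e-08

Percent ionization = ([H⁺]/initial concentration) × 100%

Using Ka equilibrium: x² + Ka×x - Ka×C = 0. Solving: [H⁺] = 2.7462e-05. Percent = (2.7462e-05/0.025) × 100

Percent ionization = 0.11%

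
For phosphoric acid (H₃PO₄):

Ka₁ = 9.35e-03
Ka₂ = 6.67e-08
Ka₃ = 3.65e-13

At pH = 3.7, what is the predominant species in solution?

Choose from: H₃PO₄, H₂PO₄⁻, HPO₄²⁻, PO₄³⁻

pKa₁ = 2.03, pKa₂ = 7.18, pKa₃ = 12.44. For a polyprotic acid the predominant species crosses at each pKa: below pKa_n the protonated form dominates, above it the deprotonated form does. At pH = 3.7, the predominant species is H₂PO₄⁻.

H₂PO₄⁻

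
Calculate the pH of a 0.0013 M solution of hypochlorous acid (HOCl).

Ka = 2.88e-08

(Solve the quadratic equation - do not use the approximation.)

x² + Ka×x - Ka×C = 0. Using quadratic formula: [H⁺] = 6.1044e-06

pH = 5.21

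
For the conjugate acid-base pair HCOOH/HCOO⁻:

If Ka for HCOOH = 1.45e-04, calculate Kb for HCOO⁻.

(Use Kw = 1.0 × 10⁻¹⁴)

For a conjugate pair Ka × Kb = Kw, so Kb = Kw/Ka = 1.0 × 10⁻¹⁴ / 1.45e-04 = 6.90e-11.

K_b = 6.90e-11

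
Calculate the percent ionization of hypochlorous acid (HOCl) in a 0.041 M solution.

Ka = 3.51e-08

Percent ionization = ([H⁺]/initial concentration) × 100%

Using Ka equilibrium: x² + Ka×x - Ka×C = 0. Solving: [H⁺] = 3.7918e-05. Percent = (3.7918e-05/0.041) × 100

Percent ionization = 0.0925%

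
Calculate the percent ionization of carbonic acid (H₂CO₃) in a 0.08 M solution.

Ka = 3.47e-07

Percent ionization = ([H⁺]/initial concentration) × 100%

Using Ka equilibrium: x² + Ka×x - Ka×C = 0. Solving: [H⁺] = 1.6644e-04. Percent = (1.6644e-04/0.08) × 100

Percent ionization = 0.208%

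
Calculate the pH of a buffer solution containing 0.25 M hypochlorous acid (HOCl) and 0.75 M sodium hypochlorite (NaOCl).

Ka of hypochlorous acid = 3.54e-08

pKa = -log(3.54e-08) = 7.45. pH = pKa + log([A⁻]/[HA]) = 7.45 + log(0.75/0.25)

pH = 7.93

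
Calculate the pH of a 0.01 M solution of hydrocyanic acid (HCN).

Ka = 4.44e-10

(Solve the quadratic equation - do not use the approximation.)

x² + Ka×x - Ka×C = 0. Using quadratic formula: [H⁺] = 2.1069e-06

pH = 5.68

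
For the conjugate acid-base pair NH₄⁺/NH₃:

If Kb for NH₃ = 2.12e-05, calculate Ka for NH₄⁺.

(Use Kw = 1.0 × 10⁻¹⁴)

For a conjugate pair Ka × Kb = Kw, so Ka = Kw/Kb = 1.0 × 10⁻¹⁴ / 2.12e-05 = 4.72e-10.

K_a = 4.72e-10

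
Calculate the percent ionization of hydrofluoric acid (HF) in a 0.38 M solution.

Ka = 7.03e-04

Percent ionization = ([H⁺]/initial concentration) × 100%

Using Ka equilibrium: x² + Ka×x - Ka×C = 0. Solving: [H⁺] = 1.5997e-02. Percent = (1.5997e-02/0.38) × 100

Percent ionization = 4.21%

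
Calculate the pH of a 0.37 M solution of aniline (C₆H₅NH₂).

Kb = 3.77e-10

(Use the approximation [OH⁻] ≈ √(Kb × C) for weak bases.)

[OH⁻] = √(Kb × C) = √(3.77e-10 × 0.37) = 1.1811e-05. pOH = 4.93, pH = 14 - pOH

pH = 9.07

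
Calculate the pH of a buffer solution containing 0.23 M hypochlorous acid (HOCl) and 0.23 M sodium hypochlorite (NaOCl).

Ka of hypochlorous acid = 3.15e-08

pKa = -log(3.15e-08) = 7.50. pH = pKa + log([A⁻]/[HA]) = 7.50 + log(0.23/0.23)

pH = 7.50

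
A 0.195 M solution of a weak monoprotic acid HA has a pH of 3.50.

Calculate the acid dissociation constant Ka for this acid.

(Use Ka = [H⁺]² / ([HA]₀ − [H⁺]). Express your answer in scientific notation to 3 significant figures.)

[H⁺] = 10^(−pH) = 10^(−3.50) = 3.162e-04 M. For HA ⇌ H⁺ + A⁻, Ka = [H⁺][A⁻]/[HA] = [H⁺]² / ([HA]₀ − [H⁺]) = (3.162e-04)² / (0.195 − 3.162e-04) = 5.14e-07.

K_a = 5.14e-07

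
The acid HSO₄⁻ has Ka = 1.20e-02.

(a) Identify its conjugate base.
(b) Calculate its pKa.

(a) The conjugate base is formed by removing one H⁺ from HSO₄⁻, giving SO₄²⁻. (b) pKa = -log(Ka) = -log(1.20e-02) = 1.92.

Conjugate base: SO₄²⁻; pK_a = 1.92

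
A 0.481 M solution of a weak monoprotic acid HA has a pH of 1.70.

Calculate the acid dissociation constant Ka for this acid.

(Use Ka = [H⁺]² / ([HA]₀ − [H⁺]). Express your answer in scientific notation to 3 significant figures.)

[H⁺] = 10^(−pH) = 10^(−1.70) = 1.995e-02 M. For HA ⇌ H⁺ + A⁻, Ka = [H⁺][A⁻]/[HA] = [H⁺]² / ([HA]₀ − [H⁺]) = (1.995e-02)² / (0.481 − 1.995e-02) = 8.63e-04.

K_a = 8.63e-04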